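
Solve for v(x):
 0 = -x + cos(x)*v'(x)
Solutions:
 v(x) = C1 + Integral(x/cos(x), x)


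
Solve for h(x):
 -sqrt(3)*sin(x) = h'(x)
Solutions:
 h(x) = C1 + sqrt(3)*cos(x)


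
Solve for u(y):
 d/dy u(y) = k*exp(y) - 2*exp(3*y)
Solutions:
 u(y) = C1 + k*exp(y) - 2*exp(3*y)/3


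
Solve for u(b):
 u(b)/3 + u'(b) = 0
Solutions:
 u(b) = C1*exp(-b/3)


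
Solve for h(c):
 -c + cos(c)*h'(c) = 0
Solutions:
 h(c) = C1 + Integral(c/cos(c), c)


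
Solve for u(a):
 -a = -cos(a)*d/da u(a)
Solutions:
 u(a) = C1 + Integral(a/cos(a), a)


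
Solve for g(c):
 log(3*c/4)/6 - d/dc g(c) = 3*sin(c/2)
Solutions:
 g(c) = C1 + c*log(c)/6 - c*log(2)/3 - c/6 + c*log(3)/6 + 6*cos(c/2)


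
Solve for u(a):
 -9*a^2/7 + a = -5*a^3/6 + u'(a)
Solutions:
 u(a) = C1 + 5*a^4/24 - 3*a^3/7 + a^2/2


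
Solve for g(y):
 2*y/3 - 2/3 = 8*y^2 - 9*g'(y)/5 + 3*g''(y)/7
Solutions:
 g(y) = C1 + C2*exp(21*y/5) + 40*y^3/27 + 55*y^2/63 + 1040*y/1323


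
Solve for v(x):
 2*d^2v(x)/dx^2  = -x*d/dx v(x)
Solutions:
 v(x) = C1 + C2*erf(x/2)


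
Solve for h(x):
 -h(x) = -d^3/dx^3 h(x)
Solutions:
 h(x) = C3*exp(x) + (C1*sin(sqrt(3)*x/2) + C2*cos(sqrt(3)*x/2))*exp(-x/2)


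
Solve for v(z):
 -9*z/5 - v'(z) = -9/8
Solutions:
 v(z) = C1 - 9*z^2/10 + 9*z/8


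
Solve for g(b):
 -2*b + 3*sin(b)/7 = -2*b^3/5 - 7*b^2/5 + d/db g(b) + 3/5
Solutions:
 g(b) = C1 + b^4/10 + 7*b^3/15 - b^2 - 3*b/5 - 3*cos(b)/7


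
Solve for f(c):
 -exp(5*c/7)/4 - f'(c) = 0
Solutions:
 f(c) = C1 - 7*exp(5*c/7)/20


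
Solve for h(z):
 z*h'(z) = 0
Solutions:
 h(z) = C1


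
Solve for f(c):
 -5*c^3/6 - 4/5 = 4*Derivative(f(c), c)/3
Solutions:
 f(c) = C1 - 5*c^4/32 - 3*c/5


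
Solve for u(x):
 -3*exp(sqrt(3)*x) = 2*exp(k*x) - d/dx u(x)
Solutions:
 u(x) = C1 + sqrt(3)*exp(sqrt(3)*x) + 2*exp(k*x)/k


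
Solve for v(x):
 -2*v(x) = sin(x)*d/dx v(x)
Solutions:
 v(x) = C1*(cos(x) + 1)/(cos(x) - 1)


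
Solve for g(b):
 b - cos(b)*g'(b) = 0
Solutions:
 g(b) = C1 + Integral(b/cos(b), b)


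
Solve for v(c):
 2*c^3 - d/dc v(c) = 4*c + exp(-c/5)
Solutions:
 v(c) = C1 + c^4/2 - 2*c^2 + 5*exp(-c/5)


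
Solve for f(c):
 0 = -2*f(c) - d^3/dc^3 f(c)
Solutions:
 f(c) = C3*exp(-2^(1/3)*c) + (C1*sin(2^(1/3)*sqrt(3)*c/2) + C2*cos(2^(1/3)*sqrt(3)*c/2))*exp(2^(1/3)*c/2)


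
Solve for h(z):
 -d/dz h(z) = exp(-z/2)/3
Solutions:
 h(z) = C1 + 2*exp(-z/2)/3


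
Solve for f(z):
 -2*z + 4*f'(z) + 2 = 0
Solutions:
 f(z) = C1 + z^2/4 - z/2


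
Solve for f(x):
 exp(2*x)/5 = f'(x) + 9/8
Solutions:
 f(x) = C1 - 9*x/8 + exp(2*x)/10


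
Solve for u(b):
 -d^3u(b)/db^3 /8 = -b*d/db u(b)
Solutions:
 u(b) = C1 + Integral(C2*airyai(2*b) + C3*airybi(2*b), b)


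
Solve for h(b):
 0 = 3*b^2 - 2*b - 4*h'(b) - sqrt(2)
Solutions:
 h(b) = C1 + b^3/4 - b^2/4 - sqrt(2)*b/4


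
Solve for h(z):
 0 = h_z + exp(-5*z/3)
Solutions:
 h(z) = C1 + 3*exp(-5*z/3)/5


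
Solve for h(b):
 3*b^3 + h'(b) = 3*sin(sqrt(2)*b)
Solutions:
 h(b) = C1 - 3*b^4/4 - 3*sqrt(2)*cos(sqrt(2)*b)/2


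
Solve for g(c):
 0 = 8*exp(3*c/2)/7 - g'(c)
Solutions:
 g(c) = C1 + 16*exp(3*c/2)/21


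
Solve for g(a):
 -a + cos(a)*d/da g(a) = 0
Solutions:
 g(a) = C1 + Integral(a/cos(a), a)


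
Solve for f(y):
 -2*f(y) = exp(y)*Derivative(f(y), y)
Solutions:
 f(y) = C1*exp(2*exp(-y))


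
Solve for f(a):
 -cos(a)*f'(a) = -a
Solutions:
 f(a) = C1 + Integral(a/cos(a), a)


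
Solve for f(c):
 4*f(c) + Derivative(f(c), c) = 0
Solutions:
 f(c) = C1*exp(-4*c)


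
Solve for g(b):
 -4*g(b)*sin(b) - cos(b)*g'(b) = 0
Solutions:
 g(b) = C1*cos(b)^4


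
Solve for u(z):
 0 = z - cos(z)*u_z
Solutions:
 u(z) = C1 + Integral(z/cos(z), z)


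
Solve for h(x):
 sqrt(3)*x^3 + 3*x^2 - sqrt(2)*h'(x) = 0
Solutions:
 h(x) = C1 + sqrt(6)*x^4/8 + sqrt(2)*x^3/2


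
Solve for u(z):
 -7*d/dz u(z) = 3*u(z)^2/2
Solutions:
 u(z) = 14/(C1 + 3*z)


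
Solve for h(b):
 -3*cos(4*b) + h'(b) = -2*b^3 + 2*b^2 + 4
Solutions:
 h(b) = C1 - b^4/2 + 2*b^3/3 + 4*b + 3*sin(4*b)/4


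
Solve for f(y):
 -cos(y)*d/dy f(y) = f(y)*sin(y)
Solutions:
 f(y) = C1*cos(y)


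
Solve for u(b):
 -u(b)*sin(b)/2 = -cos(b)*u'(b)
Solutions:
 u(b) = C1/sqrt(cos(b))


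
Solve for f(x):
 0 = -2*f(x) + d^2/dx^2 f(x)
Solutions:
 f(x) = C1*exp(-sqrt(2)*x) + C2*exp(sqrt(2)*x)


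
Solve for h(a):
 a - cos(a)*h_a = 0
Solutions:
 h(a) = C1 + Integral(a/cos(a), a)


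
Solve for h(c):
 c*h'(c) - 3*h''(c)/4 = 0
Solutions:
 h(c) = C1 + C2*erfi(sqrt(6)*c/3)


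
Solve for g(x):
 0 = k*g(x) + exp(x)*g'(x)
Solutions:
 g(x) = C1*exp(k*exp(-x))


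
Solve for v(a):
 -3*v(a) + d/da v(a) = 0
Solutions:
 v(a) = C1*exp(3*a)


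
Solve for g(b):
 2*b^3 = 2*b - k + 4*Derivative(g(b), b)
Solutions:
 g(b) = C1 + b^4/8 - b^2/4 + b*k/4


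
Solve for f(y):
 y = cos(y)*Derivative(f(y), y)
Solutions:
 f(y) = C1 + Integral(y/cos(y), y)


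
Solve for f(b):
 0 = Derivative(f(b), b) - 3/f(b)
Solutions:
 f(b) = -sqrt(C1 + 6*b)
 f(b) = sqrt(C1 + 6*b)


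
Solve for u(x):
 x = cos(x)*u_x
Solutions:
 u(x) = C1 + Integral(x/cos(x), x)


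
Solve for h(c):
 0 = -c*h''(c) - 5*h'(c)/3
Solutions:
 h(c) = C1 + C2/c^(2/3)


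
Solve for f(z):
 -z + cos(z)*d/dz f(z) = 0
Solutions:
 f(z) = C1 + Integral(z/cos(z), z)


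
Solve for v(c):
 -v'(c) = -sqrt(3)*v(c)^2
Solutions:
 v(c) = -1/(C1 + sqrt(3)*c)


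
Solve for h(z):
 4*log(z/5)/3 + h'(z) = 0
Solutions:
 h(z) = C1 - 4*z*log(z)/3 + 4*z/3 + 4*z*log(5)/3


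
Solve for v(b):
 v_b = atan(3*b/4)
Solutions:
 v(b) = C1 + b*atan(3*b/4) - 2*log(9*b^2 + 16)/3


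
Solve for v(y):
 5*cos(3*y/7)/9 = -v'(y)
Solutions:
 v(y) = C1 - 35*sin(3*y/7)/27


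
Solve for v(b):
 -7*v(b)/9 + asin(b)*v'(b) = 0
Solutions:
 v(b) = C1*exp(7*Integral(1/asin(b), b)/9)


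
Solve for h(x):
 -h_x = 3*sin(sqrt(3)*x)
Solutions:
 h(x) = C1 + sqrt(3)*cos(sqrt(3)*x)


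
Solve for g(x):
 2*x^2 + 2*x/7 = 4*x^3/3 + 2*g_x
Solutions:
 g(x) = C1 - x^4/6 + x^3/3 + x^2/14


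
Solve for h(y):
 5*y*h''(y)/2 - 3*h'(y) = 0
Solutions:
 h(y) = C1 + C2*y^(11/5)


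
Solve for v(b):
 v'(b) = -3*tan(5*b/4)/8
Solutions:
 v(b) = C1 + 3*log(cos(5*b/4))/10


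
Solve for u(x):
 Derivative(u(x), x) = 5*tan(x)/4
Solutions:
 u(x) = C1 - 5*log(cos(x))/4


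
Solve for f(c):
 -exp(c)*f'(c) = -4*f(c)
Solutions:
 f(c) = C1*exp(-4*exp(-c))


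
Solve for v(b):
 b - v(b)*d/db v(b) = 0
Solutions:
 v(b) = -sqrt(C1 + b^2)
 v(b) = sqrt(C1 + b^2)


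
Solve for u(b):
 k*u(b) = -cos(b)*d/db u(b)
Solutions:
 u(b) = C1*exp(k*(log(sin(b) - 1) - log(sin(b) + 1))/2)


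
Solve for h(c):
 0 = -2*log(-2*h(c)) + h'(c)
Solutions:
 -Integral(1/(log(-_y) + log(2)), (_y, h(c)))/2 = C1 - c


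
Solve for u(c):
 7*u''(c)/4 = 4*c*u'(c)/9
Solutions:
 u(c) = C1 + C2*erfi(2*sqrt(14)*c/21)


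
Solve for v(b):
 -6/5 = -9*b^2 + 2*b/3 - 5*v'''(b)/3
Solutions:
 v(b) = C1 + C2*b + C3*b^2 - 9*b^5/100 + b^4/60 + 3*b^3/25


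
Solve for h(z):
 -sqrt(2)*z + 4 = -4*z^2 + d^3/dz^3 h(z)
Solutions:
 h(z) = C1 + C2*z + C3*z^2 + z^5/15 - sqrt(2)*z^4/24 + 2*z^3/3


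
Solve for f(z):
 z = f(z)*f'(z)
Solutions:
 f(z) = -sqrt(C1 + z^2)
 f(z) = sqrt(C1 + z^2)


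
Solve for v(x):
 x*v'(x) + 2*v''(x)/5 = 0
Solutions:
 v(x) = C1 + C2*erf(sqrt(5)*x/2)


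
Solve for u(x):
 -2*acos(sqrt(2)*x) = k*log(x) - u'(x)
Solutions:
 u(x) = C1 + k*x*(log(x) - 1) + 2*x*acos(sqrt(2)*x) - sqrt(2)*sqrt(1 - 2*x^2)


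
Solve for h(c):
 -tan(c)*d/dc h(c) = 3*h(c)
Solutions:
 h(c) = C1/sin(c)^3


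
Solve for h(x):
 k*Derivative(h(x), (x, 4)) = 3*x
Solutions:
 h(x) = C1 + C2*x + C3*x^2 + C4*x^3 + x^5/(40*k)


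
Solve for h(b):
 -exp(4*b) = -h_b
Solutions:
 h(b) = C1 + exp(4*b)/4


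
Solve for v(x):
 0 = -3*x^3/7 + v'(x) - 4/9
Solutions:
 v(x) = C1 + 3*x^4/28 + 4*x/9


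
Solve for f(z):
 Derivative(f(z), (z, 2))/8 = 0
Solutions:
 f(z) = C1 + C2*z


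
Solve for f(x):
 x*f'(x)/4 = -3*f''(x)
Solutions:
 f(x) = C1 + C2*erf(sqrt(6)*x/12)


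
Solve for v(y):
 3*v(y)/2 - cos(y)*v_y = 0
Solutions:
 v(y) = C1*(sin(y) + 1)^(3/4)/(sin(y) - 1)^(3/4)


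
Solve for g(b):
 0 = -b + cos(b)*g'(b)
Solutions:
 g(b) = C1 + Integral(b/cos(b), b)


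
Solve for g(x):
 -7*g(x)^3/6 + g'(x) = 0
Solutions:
 g(x) = -sqrt(3)*sqrt(-1/(C1 + 7*x))
 g(x) = sqrt(3)*sqrt(-1/(C1 + 7*x))


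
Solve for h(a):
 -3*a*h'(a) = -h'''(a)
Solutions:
 h(a) = C1 + Integral(C2*airyai(3^(1/3)*a) + C3*airybi(3^(1/3)*a), a)


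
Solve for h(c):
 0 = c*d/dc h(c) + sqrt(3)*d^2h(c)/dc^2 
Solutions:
 h(c) = C1 + C2*erf(sqrt(2)*3^(3/4)*c/6)


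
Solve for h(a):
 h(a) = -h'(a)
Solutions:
 h(a) = C1*exp(-a)


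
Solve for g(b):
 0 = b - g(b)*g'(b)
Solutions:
 g(b) = -sqrt(C1 + b^2)
 g(b) = sqrt(C1 + b^2)


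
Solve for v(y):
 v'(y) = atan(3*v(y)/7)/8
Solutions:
 Integral(1/atan(3*_y/7), (_y, v(y))) = C1 + y/8


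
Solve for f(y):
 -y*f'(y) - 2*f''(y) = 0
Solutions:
 f(y) = C1 + C2*erf(y/2)


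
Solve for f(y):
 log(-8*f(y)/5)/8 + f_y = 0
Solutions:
 8*Integral(1/(log(-_y) - log(5) + 3*log(2)), (_y, f(y))) = C1 - y


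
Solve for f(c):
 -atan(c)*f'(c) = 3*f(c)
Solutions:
 f(c) = C1*exp(-3*Integral(1/atan(c), c))


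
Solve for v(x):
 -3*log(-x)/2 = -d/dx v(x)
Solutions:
 v(x) = C1 + 3*x*log(-x)/2 - 3*x/2


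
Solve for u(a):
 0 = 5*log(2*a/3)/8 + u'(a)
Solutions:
 u(a) = C1 - 5*a*log(a)/8 - 5*a*log(2)/8 + 5*a/8 + 5*a*log(3)/8


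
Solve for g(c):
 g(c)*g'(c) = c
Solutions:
 g(c) = -sqrt(C1 + c^2)
 g(c) = sqrt(C1 + c^2)


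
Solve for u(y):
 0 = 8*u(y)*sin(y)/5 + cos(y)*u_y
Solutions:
 u(y) = C1*cos(y)^(8/5)


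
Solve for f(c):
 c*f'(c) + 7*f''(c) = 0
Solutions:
 f(c) = C1 + C2*erf(sqrt(14)*c/14)


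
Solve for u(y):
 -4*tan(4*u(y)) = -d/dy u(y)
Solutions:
 u(y) = -asin(C1*exp(16*y))/4 + pi/4
 u(y) = asin(C1*exp(16*y))/4


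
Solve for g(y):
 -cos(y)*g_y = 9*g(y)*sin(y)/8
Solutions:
 g(y) = C1*cos(y)^(9/8)


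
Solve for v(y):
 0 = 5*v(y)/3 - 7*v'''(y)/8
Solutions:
 v(y) = C3*exp(2*21^(2/3)*5^(1/3)*y/21) + (C1*sin(3^(1/6)*5^(1/3)*7^(2/3)*y/7) + C2*cos(3^(1/6)*5^(1/3)*7^(2/3)*y/7))*exp(-21^(2/3)*5^(1/3)*y/21)


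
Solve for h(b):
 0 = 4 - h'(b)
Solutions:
 h(b) = C1 + 4*b


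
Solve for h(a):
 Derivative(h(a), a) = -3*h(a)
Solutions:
 h(a) = C1*exp(-3*a)


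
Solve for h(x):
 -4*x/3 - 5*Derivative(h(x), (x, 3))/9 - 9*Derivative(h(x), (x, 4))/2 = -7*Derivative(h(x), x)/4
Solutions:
 h(x) = C1 + C2*exp(-x*(200*2^(2/3)/(729*sqrt(234197481) + 11156261)^(1/3) + 40 + 2^(1/3)*(729*sqrt(234197481) + 11156261)^(1/3))/972)*sin(2^(1/3)*sqrt(3)*x*(-(729*sqrt(234197481) + 11156261)^(1/3) + 200*2^(1/3)/(729*sqrt(234197481) + 11156261)^(1/3))/972) + C3*exp(-x*(200*2^(2/3)/(729*sqrt(234197481) + 11156261)^(1/3) + 40 + 2^(1/3)*(729*sqrt(234197481) + 11156261)^(1/3))/972)*cos(2^(1/3)*sqrt(3)*x*(-(729*sqrt(234197481) + 11156261)^(1/3) + 200*2^(1/3)/(729*sqrt(234197481) + 11156261)^(1/3))/972) + C4*exp(x*(-20 + 200*2^(2/3)/(729*sqrt(234197481) + 11156261)^(1/3) + 2^(1/3)*(729*sqrt(234197481) + 11156261)^(1/3))/486) + 8*x^2/21


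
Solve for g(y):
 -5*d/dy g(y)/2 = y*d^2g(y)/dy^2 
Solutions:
 g(y) = C1 + C2/y^(3/2)


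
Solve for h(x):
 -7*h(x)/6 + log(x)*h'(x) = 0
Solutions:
 h(x) = C1*exp(7*li(x)/6)


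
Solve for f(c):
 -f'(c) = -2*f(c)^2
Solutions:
 f(c) = -1/(C1 + 2*c)


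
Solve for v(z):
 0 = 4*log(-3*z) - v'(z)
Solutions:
 v(z) = C1 + 4*z*log(-z) + 4*z*(-1 + log(3))


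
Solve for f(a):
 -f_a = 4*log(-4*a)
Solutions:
 f(a) = C1 - 4*a*log(-a) + 4*a*(1 - 2*log(2))


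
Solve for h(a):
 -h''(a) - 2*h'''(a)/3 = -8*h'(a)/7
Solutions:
 h(a) = C1 + C2*exp(a*(-21 + sqrt(1785))/28) + C3*exp(-a*(21 + sqrt(1785))/28)


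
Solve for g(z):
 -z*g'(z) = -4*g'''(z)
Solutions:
 g(z) = C1 + Integral(C2*airyai(2^(1/3)*z/2) + C3*airybi(2^(1/3)*z/2), z)


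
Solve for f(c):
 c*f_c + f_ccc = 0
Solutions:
 f(c) = C1 + Integral(C2*airyai(-c) + C3*airybi(-c), c)


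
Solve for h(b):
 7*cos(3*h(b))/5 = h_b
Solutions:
 -7*b/5 - log(sin(3*h(b)) - 1)/6 + log(sin(3*h(b)) + 1)/6 = C1


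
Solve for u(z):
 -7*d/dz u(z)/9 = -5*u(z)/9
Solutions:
 u(z) = C1*exp(5*z/7)


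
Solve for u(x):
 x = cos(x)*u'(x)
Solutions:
 u(x) = C1 + Integral(x/cos(x), x)


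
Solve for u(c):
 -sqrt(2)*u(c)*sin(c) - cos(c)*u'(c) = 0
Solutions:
 u(c) = C1*cos(c)^(sqrt(2))


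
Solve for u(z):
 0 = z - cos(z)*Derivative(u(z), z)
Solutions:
 u(z) = C1 + Integral(z/cos(z), z)


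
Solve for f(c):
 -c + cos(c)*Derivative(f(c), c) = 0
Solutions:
 f(c) = C1 + Integral(c/cos(c), c)


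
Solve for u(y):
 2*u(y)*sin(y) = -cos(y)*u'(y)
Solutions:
 u(y) = C1*cos(y)^2


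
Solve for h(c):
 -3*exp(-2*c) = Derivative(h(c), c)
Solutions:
 h(c) = C1 + 3*exp(-2*c)/2


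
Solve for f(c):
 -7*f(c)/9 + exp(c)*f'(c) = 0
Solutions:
 f(c) = C1*exp(-7*exp(-c)/9)


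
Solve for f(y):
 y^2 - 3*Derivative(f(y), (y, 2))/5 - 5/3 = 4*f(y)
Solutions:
 f(y) = C1*sin(2*sqrt(15)*y/3) + C2*cos(2*sqrt(15)*y/3) + y^2/4 - 59/120


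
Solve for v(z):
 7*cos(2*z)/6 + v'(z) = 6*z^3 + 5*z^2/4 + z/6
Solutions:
 v(z) = C1 + 3*z^4/2 + 5*z^3/12 + z^2/12 - 7*sin(2*z)/12


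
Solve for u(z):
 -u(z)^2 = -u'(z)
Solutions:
 u(z) = -1/(C1 + z)


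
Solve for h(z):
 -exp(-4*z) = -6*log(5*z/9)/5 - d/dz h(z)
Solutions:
 h(z) = C1 - 6*z*log(z)/5 + 6*z*(-log(5) + 1 + 2*log(3))/5 - exp(-4*z)/4


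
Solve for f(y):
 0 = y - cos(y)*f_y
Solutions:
 f(y) = C1 + Integral(y/cos(y), y)


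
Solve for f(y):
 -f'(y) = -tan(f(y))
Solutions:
 f(y) = pi - asin(C1*exp(y))
 f(y) = asin(C1*exp(y))


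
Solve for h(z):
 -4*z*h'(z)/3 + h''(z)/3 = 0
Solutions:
 h(z) = C1 + C2*erfi(sqrt(2)*z)


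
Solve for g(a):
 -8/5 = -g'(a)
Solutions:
 g(a) = C1 + 8*a/5


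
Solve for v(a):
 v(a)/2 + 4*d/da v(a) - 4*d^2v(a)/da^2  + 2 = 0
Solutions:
 v(a) = C1*exp(a*(2 - sqrt(6))/4) + C2*exp(a*(2 + sqrt(6))/4) - 4


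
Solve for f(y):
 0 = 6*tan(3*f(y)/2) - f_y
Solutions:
 f(y) = -2*asin(C1*exp(9*y))/3 + 2*pi/3
 f(y) = 2*asin(C1*exp(9*y))/3


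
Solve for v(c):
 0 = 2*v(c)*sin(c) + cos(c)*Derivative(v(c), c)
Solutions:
 v(c) = C1*cos(c)^2


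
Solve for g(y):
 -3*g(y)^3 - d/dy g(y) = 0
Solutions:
 g(y) = -sqrt(2)*sqrt(-1/(C1 - 3*y))/2
 g(y) = sqrt(2)*sqrt(-1/(C1 - 3*y))/2


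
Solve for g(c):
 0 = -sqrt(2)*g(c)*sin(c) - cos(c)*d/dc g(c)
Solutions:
 g(c) = C1*cos(c)^(sqrt(2))


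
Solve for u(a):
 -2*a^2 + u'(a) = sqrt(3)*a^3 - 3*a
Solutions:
 u(a) = C1 + sqrt(3)*a^4/4 + 2*a^3/3 - 3*a^2/2


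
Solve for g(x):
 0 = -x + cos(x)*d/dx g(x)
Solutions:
 g(x) = C1 + Integral(x/cos(x), x)


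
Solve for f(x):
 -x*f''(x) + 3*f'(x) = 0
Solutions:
 f(x) = C1 + C2*x^4


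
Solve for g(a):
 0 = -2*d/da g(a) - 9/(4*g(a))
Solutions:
 g(a) = -sqrt(C1 - 9*a)/2
 g(a) = sqrt(C1 - 9*a)/2


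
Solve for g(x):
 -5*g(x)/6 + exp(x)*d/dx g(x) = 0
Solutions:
 g(x) = C1*exp(-5*exp(-x)/6)


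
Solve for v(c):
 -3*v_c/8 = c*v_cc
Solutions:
 v(c) = C1 + C2*c^(5/8)


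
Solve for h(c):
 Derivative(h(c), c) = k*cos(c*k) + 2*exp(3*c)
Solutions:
 h(c) = C1 + 2*exp(3*c)/3 + sin(c*k)


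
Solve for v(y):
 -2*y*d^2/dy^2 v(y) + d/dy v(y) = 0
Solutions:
 v(y) = C1 + C2*y^(3/2)


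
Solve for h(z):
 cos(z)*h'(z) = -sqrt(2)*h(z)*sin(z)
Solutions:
 h(z) = C1*cos(z)^(sqrt(2))


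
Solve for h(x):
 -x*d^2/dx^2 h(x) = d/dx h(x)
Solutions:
 h(x) = C1 + C2*log(x)


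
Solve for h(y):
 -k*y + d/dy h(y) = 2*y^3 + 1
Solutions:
 h(y) = C1 + k*y^2/2 + y^4/2 + y


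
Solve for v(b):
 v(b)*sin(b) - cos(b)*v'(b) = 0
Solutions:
 v(b) = C1/cos(b)


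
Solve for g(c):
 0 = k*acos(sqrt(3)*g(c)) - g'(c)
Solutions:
 Integral(1/acos(sqrt(3)*_y), (_y, g(c))) = C1 + c*k


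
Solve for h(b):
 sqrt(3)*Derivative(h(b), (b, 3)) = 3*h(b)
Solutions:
 h(b) = C3*exp(3^(1/6)*b) + (C1*sin(3^(2/3)*b/2) + C2*cos(3^(2/3)*b/2))*exp(-3^(1/6)*b/2)


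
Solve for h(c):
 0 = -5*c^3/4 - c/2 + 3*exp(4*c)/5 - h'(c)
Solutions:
 h(c) = C1 - 5*c^4/16 - c^2/4 + 3*exp(4*c)/20


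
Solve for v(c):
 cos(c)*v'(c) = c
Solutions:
 v(c) = C1 + Integral(c/cos(c), c)


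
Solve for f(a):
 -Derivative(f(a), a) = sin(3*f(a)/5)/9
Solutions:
 a/9 + 5*log(cos(3*f(a)/5) - 1)/6 - 5*log(cos(3*f(a)/5) + 1)/6 = C1


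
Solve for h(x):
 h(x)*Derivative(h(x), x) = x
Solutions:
 h(x) = -sqrt(C1 + x^2)
 h(x) = sqrt(C1 + x^2)


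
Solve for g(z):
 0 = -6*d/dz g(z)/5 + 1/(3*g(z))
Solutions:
 g(z) = -sqrt(C1 + 5*z)/3
 g(z) = sqrt(C1 + 5*z)/3


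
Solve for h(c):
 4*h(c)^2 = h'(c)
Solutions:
 h(c) = -1/(C1 + 4*c)


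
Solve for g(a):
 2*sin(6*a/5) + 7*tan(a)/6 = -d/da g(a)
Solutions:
 g(a) = C1 + 7*log(cos(a))/6 + 5*cos(6*a/5)/3


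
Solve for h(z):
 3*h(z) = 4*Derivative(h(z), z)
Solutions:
 h(z) = C1*exp(3*z/4)


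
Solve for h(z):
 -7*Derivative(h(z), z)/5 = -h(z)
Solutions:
 h(z) = C1*exp(5*z/7)


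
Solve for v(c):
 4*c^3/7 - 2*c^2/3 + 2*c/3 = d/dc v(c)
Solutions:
 v(c) = C1 + c^4/7 - 2*c^3/9 + c^2/3


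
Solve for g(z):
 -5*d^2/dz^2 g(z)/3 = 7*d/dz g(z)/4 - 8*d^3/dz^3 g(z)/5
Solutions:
 g(z) = C1 + C2*exp(z*(25 - sqrt(3145))/48) + C3*exp(z*(25 + sqrt(3145))/48)


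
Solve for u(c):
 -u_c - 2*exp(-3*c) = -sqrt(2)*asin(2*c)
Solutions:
 u(c) = C1 + sqrt(2)*c*asin(2*c) + sqrt(2)*sqrt(1 - 4*c^2)/2 + 2*exp(-3*c)/3


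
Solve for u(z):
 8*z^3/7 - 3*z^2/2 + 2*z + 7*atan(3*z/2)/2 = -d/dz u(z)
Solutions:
 u(z) = C1 - 2*z^4/7 + z^3/2 - z^2 - 7*z*atan(3*z/2)/2 + 7*log(9*z^2 + 4)/6


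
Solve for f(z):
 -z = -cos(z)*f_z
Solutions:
 f(z) = C1 + Integral(z/cos(z), z)


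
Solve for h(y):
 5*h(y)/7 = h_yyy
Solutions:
 h(y) = C3*exp(5^(1/3)*7^(2/3)*y/7) + (C1*sin(sqrt(3)*5^(1/3)*7^(2/3)*y/14) + C2*cos(sqrt(3)*5^(1/3)*7^(2/3)*y/14))*exp(-5^(1/3)*7^(2/3)*y/14)


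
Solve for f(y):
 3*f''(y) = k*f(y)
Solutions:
 f(y) = C1*exp(-sqrt(3)*sqrt(k)*y/3) + C2*exp(sqrt(3)*sqrt(k)*y/3)


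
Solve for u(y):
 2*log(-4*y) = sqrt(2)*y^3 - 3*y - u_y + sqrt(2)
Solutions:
 u(y) = C1 + sqrt(2)*y^4/4 - 3*y^2/2 - 2*y*log(-y) + y*(-4*log(2) + sqrt(2) + 2)


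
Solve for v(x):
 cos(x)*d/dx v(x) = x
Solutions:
 v(x) = C1 + Integral(x/cos(x), x)


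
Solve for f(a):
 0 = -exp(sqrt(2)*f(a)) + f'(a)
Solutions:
 f(a) = sqrt(2)*(2*log(-1/(C1 + a)) - log(2))/4


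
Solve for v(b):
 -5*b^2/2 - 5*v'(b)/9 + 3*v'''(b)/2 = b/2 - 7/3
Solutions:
 v(b) = C1 + C2*exp(-sqrt(30)*b/9) + C3*exp(sqrt(30)*b/9) - 3*b^3/2 - 9*b^2/20 - 201*b/10


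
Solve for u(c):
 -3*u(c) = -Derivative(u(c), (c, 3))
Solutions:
 u(c) = C3*exp(3^(1/3)*c) + (C1*sin(3^(5/6)*c/2) + C2*cos(3^(5/6)*c/2))*exp(-3^(1/3)*c/2)


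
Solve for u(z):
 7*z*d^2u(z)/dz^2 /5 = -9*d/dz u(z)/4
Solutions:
 u(z) = C1 + C2/z^(17/28)


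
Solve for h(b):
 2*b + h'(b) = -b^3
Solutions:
 h(b) = C1 - b^4/4 - b^2


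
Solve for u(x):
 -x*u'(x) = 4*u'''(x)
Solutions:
 u(x) = C1 + Integral(C2*airyai(-2^(1/3)*x/2) + C3*airybi(-2^(1/3)*x/2), x)


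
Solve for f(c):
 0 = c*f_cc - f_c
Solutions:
 f(c) = C1 + C2*c^2


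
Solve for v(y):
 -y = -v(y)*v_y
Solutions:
 v(y) = -sqrt(C1 + y^2)
 v(y) = sqrt(C1 + y^2)


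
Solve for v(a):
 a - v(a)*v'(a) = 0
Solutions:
 v(a) = -sqrt(C1 + a^2)
 v(a) = sqrt(C1 + a^2)


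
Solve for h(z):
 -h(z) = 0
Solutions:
 h(z) = 0


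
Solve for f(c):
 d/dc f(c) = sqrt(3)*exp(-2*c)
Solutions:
 f(c) = C1 - sqrt(3)*exp(-2*c)/2


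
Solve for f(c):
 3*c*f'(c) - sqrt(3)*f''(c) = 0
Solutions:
 f(c) = C1 + C2*erfi(sqrt(2)*3^(1/4)*c/2)


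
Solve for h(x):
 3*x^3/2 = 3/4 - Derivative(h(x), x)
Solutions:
 h(x) = C1 - 3*x^4/8 + 3*x/4


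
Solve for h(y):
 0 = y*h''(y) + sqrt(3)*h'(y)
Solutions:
 h(y) = C1 + C2*y^(1 - sqrt(3))


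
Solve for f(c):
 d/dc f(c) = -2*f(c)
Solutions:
 f(c) = C1*exp(-2*c)


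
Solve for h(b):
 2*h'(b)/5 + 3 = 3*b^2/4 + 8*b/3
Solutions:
 h(b) = C1 + 5*b^3/8 + 10*b^2/3 - 15*b/2


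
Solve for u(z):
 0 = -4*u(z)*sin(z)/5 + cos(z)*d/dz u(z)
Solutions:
 u(z) = C1/cos(z)^(4/5)


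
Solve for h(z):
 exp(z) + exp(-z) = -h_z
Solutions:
 h(z) = C1 - 2*sinh(z)


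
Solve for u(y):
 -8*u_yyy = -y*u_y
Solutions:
 u(y) = C1 + Integral(C2*airyai(y/2) + C3*airybi(y/2), y)


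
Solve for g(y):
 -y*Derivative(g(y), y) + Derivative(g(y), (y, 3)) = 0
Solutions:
 g(y) = C1 + Integral(C2*airyai(y) + C3*airybi(y), y)


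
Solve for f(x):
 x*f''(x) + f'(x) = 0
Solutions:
 f(x) = C1 + C2*log(x)


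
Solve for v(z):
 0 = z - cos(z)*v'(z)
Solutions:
 v(z) = C1 + Integral(z/cos(z), z)


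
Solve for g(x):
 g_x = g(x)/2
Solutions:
 g(x) = C1*exp(x/2)


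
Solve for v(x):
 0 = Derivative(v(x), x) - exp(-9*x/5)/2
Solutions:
 v(x) = C1 - 5*exp(-9*x/5)/18


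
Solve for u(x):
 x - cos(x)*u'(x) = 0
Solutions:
 u(x) = C1 + Integral(x/cos(x), x)


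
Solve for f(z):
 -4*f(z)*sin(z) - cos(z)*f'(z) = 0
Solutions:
 f(z) = C1*cos(z)^4


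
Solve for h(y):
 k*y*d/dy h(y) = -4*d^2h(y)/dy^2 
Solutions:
 h(y) = Piecewise((-sqrt(2)*sqrt(pi)*C1*erf(sqrt(2)*sqrt(k)*y/4)/sqrt(k) - C2, (k > 0) | (k < 0)), (-C1*y - C2, True))


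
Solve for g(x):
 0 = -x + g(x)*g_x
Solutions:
 g(x) = -sqrt(C1 + x^2)
 g(x) = sqrt(C1 + x^2)


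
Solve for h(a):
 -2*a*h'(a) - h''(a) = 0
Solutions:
 h(a) = C1 + C2*erf(a)


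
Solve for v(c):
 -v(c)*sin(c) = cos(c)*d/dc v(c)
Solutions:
 v(c) = C1*cos(c)


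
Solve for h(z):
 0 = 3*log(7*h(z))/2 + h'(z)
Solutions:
 2*Integral(1/(log(_y) + log(7)), (_y, h(z)))/3 = C1 - z


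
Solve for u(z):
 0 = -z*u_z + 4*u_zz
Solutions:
 u(z) = C1 + C2*erfi(sqrt(2)*z/4)


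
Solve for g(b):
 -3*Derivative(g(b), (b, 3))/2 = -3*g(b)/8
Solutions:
 g(b) = C3*exp(2^(1/3)*b/2) + (C1*sin(2^(1/3)*sqrt(3)*b/4) + C2*cos(2^(1/3)*sqrt(3)*b/4))*exp(-2^(1/3)*b/4)


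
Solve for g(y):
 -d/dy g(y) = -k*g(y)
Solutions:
 g(y) = C1*exp(k*y)


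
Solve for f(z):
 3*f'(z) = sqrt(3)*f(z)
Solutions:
 f(z) = C1*exp(sqrt(3)*z/3)


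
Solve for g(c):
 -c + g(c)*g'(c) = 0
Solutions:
 g(c) = -sqrt(C1 + c^2)
 g(c) = sqrt(C1 + c^2)


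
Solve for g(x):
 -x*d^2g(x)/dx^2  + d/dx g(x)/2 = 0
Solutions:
 g(x) = C1 + C2*x^(3/2)


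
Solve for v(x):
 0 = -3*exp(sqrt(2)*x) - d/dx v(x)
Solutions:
 v(x) = C1 - 3*sqrt(2)*exp(sqrt(2)*x)/2


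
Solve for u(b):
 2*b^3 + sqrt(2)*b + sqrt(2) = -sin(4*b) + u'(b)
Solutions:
 u(b) = C1 + b^4/2 + sqrt(2)*b^2/2 + sqrt(2)*b - cos(4*b)/4


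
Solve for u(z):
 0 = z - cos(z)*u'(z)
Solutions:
 u(z) = C1 + Integral(z/cos(z), z)


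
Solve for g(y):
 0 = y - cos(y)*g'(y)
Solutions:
 g(y) = C1 + Integral(y/cos(y), y)


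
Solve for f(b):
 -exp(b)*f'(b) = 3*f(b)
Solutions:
 f(b) = C1*exp(3*exp(-b))


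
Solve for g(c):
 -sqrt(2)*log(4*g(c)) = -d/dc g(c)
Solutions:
 -sqrt(2)*Integral(1/(log(_y) + 2*log(2)), (_y, g(c)))/2 = C1 - c


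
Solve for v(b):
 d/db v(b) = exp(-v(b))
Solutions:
 v(b) = log(C1 + b)


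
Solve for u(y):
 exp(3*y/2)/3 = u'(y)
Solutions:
 u(y) = C1 + 2*exp(3*y/2)/9


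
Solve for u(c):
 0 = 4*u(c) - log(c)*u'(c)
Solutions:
 u(c) = C1*exp(4*li(c))


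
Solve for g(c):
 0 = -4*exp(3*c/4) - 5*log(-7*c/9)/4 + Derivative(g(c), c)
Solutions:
 g(c) = C1 + 5*c*log(-c)/4 + 5*c*(-2*log(3) - 1 + log(7))/4 + 16*exp(3*c/4)/3


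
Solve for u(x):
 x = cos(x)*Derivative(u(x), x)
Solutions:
 u(x) = C1 + Integral(x/cos(x), x)


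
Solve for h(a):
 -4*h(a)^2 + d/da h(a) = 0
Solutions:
 h(a) = -1/(C1 + 4*a)


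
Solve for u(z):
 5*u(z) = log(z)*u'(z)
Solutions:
 u(z) = C1*exp(5*li(z))


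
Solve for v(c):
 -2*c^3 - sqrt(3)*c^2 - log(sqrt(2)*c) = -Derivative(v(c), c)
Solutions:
 v(c) = C1 + c^4/2 + sqrt(3)*c^3/3 + c*log(c) - c + c*log(2)/2


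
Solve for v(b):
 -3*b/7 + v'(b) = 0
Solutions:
 v(b) = C1 + 3*b^2/14


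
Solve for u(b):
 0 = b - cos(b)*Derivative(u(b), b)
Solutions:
 u(b) = C1 + Integral(b/cos(b), b)


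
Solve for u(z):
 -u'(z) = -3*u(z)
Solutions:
 u(z) = C1*exp(3*z)


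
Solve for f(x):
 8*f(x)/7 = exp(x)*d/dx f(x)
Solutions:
 f(x) = C1*exp(-8*exp(-x)/7)


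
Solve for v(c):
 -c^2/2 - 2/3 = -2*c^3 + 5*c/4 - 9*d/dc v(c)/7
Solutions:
 v(c) = C1 - 7*c^4/18 + 7*c^3/54 + 35*c^2/72 + 14*c/27


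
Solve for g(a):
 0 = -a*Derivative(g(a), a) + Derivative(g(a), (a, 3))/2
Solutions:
 g(a) = C1 + Integral(C2*airyai(2^(1/3)*a) + C3*airybi(2^(1/3)*a), a)


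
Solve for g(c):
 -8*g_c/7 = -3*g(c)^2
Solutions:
 g(c) = -8/(C1 + 21*c)


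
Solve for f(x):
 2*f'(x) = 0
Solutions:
 f(x) = C1


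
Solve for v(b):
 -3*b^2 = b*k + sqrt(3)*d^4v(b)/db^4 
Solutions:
 v(b) = C1 + C2*b + C3*b^2 + C4*b^3 - sqrt(3)*b^6/360 - sqrt(3)*b^5*k/360


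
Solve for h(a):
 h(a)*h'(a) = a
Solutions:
 h(a) = -sqrt(C1 + a^2)
 h(a) = sqrt(C1 + a^2)


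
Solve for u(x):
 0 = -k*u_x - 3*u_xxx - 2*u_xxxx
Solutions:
 u(x) = C1 + C2*exp(-x*((2*k + sqrt((2*k + 1)^2 - 1) + 1)^(1/3) + 1 + (2*k + sqrt((2*k + 1)^2 - 1) + 1)^(-1/3))/2) + C3*exp(x*((2*k + sqrt((2*k + 1)^2 - 1) + 1)^(1/3)/4 - sqrt(3)*I*(2*k + sqrt((2*k + 1)^2 - 1) + 1)^(1/3)/4 - 1/2 - 1/((-1 + sqrt(3)*I)*(2*k + sqrt((2*k + 1)^2 - 1) + 1)^(1/3)))) + C4*exp(x*((2*k + sqrt((2*k + 1)^2 - 1) + 1)^(1/3)/4 + sqrt(3)*I*(2*k + sqrt((2*k + 1)^2 - 1) + 1)^(1/3)/4 - 1/2 + 1/((1 + sqrt(3)*I)*(2*k + sqrt((2*k + 1)^2 - 1) + 1)^(1/3))))


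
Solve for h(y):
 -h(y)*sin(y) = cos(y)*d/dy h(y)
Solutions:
 h(y) = C1*cos(y)


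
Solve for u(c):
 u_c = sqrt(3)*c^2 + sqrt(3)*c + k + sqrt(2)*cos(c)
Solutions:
 u(c) = C1 + sqrt(3)*c^3/3 + sqrt(3)*c^2/2 + c*k + sqrt(2)*sin(c)


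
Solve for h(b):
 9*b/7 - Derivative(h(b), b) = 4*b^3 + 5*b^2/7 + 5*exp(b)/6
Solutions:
 h(b) = C1 - b^4 - 5*b^3/21 + 9*b^2/14 - 5*exp(b)/6


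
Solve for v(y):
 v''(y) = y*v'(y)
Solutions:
 v(y) = C1 + C2*erfi(sqrt(2)*y/2)


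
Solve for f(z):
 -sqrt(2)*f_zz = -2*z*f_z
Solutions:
 f(z) = C1 + C2*erfi(2^(3/4)*z/2)


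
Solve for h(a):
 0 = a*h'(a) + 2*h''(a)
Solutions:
 h(a) = C1 + C2*erf(a/2)


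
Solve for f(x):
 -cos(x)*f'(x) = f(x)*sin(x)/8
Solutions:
 f(x) = C1*cos(x)^(1/8)


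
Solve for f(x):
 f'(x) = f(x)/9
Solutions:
 f(x) = C1*exp(x/9)


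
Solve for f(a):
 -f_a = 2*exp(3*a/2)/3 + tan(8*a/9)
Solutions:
 f(a) = C1 - 4*exp(3*a/2)/9 + 9*log(cos(8*a/9))/8


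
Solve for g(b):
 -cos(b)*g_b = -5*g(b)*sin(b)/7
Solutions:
 g(b) = C1/cos(b)^(5/7)


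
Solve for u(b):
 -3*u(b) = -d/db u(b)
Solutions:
 u(b) = C1*exp(3*b)


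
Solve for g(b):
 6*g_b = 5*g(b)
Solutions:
 g(b) = C1*exp(5*b/6)


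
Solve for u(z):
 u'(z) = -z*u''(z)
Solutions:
 u(z) = C1 + C2*log(z)


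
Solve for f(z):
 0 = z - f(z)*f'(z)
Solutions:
 f(z) = -sqrt(C1 + z^2)
 f(z) = sqrt(C1 + z^2)


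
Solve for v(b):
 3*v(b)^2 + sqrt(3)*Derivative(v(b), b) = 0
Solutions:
 v(b) = 1/(C1 + sqrt(3)*b)


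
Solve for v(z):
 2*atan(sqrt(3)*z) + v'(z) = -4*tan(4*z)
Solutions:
 v(z) = C1 - 2*z*atan(sqrt(3)*z) + sqrt(3)*log(3*z^2 + 1)/3 + log(cos(4*z))


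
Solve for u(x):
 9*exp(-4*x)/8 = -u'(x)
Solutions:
 u(x) = C1 + 9*exp(-4*x)/32


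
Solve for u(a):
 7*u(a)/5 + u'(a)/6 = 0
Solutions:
 u(a) = C1*exp(-42*a/5)


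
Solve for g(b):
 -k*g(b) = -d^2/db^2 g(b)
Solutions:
 g(b) = C1*exp(-b*sqrt(k)) + C2*exp(b*sqrt(k))


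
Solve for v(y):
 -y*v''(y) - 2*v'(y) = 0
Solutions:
 v(y) = C1 + C2/y


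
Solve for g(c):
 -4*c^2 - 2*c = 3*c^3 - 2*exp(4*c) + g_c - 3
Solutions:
 g(c) = C1 - 3*c^4/4 - 4*c^3/3 - c^2 + 3*c + exp(4*c)/2


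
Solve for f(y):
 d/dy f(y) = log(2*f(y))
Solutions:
 -Integral(1/(log(_y) + log(2)), (_y, f(y))) = C1 - y


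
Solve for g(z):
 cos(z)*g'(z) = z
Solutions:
 g(z) = C1 + Integral(z/cos(z), z)


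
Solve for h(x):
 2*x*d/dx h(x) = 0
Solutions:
 h(x) = C1


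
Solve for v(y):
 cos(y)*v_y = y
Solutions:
 v(y) = C1 + Integral(y/cos(y), y)


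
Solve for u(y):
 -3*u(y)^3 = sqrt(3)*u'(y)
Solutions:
 u(y) = -sqrt(2)*sqrt(-1/(C1 - sqrt(3)*y))/2
 u(y) = sqrt(2)*sqrt(-1/(C1 - sqrt(3)*y))/2


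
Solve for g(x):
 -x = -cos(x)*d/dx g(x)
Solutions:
 g(x) = C1 + Integral(x/cos(x), x)


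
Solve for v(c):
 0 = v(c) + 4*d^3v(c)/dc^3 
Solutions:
 v(c) = C3*exp(-2^(1/3)*c/2) + (C1*sin(2^(1/3)*sqrt(3)*c/4) + C2*cos(2^(1/3)*sqrt(3)*c/4))*exp(2^(1/3)*c/4)


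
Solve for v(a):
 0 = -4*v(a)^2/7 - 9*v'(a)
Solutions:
 v(a) = 63/(C1 + 4*a)


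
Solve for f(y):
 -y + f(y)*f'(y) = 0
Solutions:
 f(y) = -sqrt(C1 + y^2)
 f(y) = sqrt(C1 + y^2)


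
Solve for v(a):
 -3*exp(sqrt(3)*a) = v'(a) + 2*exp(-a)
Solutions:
 v(a) = C1 - sqrt(3)*exp(sqrt(3)*a) + 2*exp(-a)


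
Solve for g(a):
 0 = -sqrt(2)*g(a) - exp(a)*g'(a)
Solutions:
 g(a) = C1*exp(sqrt(2)*exp(-a))


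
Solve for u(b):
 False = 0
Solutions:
 u(b) = C1 - 3*b*asin(b/3)/5 + zoo*b - 3*sqrt(9 - b^2)/5


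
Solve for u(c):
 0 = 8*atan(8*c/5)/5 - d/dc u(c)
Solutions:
 u(c) = C1 + 8*c*atan(8*c/5)/5 - log(64*c^2 + 25)/2


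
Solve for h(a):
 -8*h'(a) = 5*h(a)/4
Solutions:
 h(a) = C1*exp(-5*a/32)


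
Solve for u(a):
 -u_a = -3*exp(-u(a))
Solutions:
 u(a) = log(C1 + 3*a)


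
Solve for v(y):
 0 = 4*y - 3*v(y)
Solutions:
 v(y) = 4*y/3


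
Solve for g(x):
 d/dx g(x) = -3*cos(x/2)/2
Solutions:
 g(x) = C1 - 3*sin(x/2)


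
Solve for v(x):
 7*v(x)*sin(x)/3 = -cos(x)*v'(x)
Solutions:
 v(x) = C1*cos(x)^(7/3)


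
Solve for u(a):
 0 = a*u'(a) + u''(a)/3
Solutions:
 u(a) = C1 + C2*erf(sqrt(6)*a/2)


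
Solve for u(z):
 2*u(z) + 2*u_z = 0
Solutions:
 u(z) = C1*exp(-z)


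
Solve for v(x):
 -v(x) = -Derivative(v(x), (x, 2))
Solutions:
 v(x) = C1*exp(-x) + C2*exp(x)


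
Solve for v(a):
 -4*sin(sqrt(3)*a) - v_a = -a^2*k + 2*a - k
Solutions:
 v(a) = C1 + a^3*k/3 - a^2 + a*k + 4*sqrt(3)*cos(sqrt(3)*a)/3


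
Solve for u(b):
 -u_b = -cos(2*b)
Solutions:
 u(b) = C1 + sin(2*b)/2


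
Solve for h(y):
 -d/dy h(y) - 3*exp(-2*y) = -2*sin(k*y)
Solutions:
 h(y) = C1 + 3*exp(-2*y)/2 - 2*cos(k*y)/k


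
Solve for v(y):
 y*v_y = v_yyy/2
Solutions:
 v(y) = C1 + Integral(C2*airyai(2^(1/3)*y) + C3*airybi(2^(1/3)*y), y)


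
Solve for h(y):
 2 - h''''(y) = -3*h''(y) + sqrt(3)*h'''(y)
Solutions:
 h(y) = C1 + C2*y + C3*exp(y*(-sqrt(3) + sqrt(15))/2) + C4*exp(-y*(sqrt(3) + sqrt(15))/2) - y^2/3


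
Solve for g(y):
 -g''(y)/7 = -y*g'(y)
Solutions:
 g(y) = C1 + C2*erfi(sqrt(14)*y/2)


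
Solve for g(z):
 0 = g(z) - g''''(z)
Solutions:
 g(z) = C1*exp(-z) + C2*exp(z) + C3*sin(z) + C4*cos(z)


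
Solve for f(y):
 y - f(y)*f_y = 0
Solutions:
 f(y) = -sqrt(C1 + y^2)
 f(y) = sqrt(C1 + y^2)


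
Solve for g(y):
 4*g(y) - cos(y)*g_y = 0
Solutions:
 g(y) = C1*(sin(y)^2 + 2*sin(y) + 1)/(sin(y)^2 - 2*sin(y) + 1)


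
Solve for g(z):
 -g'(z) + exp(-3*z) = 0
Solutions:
 g(z) = C1 - exp(-3*z)/3


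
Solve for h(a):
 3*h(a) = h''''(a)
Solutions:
 h(a) = C1*exp(-3^(1/4)*a) + C2*exp(3^(1/4)*a) + C3*sin(3^(1/4)*a) + C4*cos(3^(1/4)*a)


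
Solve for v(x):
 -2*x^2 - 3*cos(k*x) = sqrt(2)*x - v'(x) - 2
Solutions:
 v(x) = C1 + 2*x^3/3 + sqrt(2)*x^2/2 - 2*x + 3*sin(k*x)/k


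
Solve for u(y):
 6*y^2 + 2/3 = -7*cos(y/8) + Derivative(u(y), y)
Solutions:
 u(y) = C1 + 2*y^3 + 2*y/3 + 56*sin(y/8)


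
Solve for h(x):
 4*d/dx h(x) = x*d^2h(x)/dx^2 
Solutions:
 h(x) = C1 + C2*x^5


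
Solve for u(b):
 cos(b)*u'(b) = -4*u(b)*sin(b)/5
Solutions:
 u(b) = C1*cos(b)^(4/5)


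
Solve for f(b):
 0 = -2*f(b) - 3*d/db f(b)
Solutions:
 f(b) = C1*exp(-2*b/3)


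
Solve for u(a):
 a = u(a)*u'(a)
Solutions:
 u(a) = -sqrt(C1 + a^2)
 u(a) = sqrt(C1 + a^2)


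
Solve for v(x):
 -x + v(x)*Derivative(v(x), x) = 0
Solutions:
 v(x) = -sqrt(C1 + x^2)
 v(x) = sqrt(C1 + x^2)


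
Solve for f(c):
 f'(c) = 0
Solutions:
 f(c) = C1


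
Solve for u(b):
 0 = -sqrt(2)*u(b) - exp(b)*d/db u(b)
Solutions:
 u(b) = C1*exp(sqrt(2)*exp(-b))


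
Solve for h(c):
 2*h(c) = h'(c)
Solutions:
 h(c) = C1*exp(2*c)


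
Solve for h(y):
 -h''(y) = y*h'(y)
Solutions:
 h(y) = C1 + C2*erf(sqrt(2)*y/2)


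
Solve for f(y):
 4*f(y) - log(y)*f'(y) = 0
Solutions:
 f(y) = C1*exp(4*li(y))


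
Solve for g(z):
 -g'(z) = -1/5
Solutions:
 g(z) = C1 + z/5


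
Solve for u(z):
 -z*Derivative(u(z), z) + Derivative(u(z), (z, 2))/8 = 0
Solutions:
 u(z) = C1 + C2*erfi(2*z)


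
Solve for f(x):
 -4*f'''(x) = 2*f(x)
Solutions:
 f(x) = C3*exp(-2^(2/3)*x/2) + (C1*sin(2^(2/3)*sqrt(3)*x/4) + C2*cos(2^(2/3)*sqrt(3)*x/4))*exp(2^(2/3)*x/4)


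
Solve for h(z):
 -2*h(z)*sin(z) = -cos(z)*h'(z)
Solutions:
 h(z) = C1/cos(z)^2


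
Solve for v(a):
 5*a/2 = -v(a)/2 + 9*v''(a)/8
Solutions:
 v(a) = C1*exp(-2*a/3) + C2*exp(2*a/3) - 5*a


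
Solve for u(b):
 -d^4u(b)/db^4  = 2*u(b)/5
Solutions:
 u(b) = (C1*sin(10^(3/4)*b/10) + C2*cos(10^(3/4)*b/10))*exp(-10^(3/4)*b/10) + (C3*sin(10^(3/4)*b/10) + C4*cos(10^(3/4)*b/10))*exp(10^(3/4)*b/10)


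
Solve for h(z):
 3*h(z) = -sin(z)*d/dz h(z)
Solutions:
 h(z) = C1*(cos(z) + 1)^(3/2)/(cos(z) - 1)^(3/2)


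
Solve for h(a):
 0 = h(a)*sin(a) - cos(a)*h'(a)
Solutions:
 h(a) = C1/cos(a)


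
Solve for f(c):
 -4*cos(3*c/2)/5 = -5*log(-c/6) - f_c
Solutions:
 f(c) = C1 - 5*c*log(-c) + 5*c + 5*c*log(6) + 8*sin(3*c/2)/15


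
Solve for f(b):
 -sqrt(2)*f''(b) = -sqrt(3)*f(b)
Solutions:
 f(b) = C1*exp(-2^(3/4)*3^(1/4)*b/2) + C2*exp(2^(3/4)*3^(1/4)*b/2)


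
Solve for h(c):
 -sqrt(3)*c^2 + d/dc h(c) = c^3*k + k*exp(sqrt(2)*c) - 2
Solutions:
 h(c) = C1 + c^4*k/4 + sqrt(3)*c^3/3 - 2*c + sqrt(2)*k*exp(sqrt(2)*c)/2


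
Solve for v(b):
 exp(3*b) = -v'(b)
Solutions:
 v(b) = C1 - exp(3*b)/3


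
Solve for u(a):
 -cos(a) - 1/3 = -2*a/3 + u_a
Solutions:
 u(a) = C1 + a^2/3 - a/3 - sin(a)


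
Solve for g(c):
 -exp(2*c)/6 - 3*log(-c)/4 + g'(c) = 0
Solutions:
 g(c) = C1 + 3*c*log(-c)/4 - 3*c/4 + exp(2*c)/12


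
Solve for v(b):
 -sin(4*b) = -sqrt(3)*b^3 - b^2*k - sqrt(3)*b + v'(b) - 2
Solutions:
 v(b) = C1 + sqrt(3)*b^4/4 + b^3*k/3 + sqrt(3)*b^2/2 + 2*b + cos(4*b)/4


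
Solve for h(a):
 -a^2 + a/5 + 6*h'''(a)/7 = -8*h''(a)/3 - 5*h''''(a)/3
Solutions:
 h(a) = C1 + C2*a + a^4/32 - 59*a^3/1120 - 5757*a^2/31360 + (C3*sin(sqrt(1879)*a/35) + C4*cos(sqrt(1879)*a/35))*exp(-9*a/35)


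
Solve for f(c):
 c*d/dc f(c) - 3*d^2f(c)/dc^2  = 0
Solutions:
 f(c) = C1 + C2*erfi(sqrt(6)*c/6)


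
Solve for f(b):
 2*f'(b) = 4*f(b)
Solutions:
 f(b) = C1*exp(2*b)


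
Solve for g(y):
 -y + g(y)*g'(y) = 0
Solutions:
 g(y) = -sqrt(C1 + y^2)
 g(y) = sqrt(C1 + y^2)


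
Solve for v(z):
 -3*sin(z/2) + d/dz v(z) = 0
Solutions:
 v(z) = C1 - 6*cos(z/2)


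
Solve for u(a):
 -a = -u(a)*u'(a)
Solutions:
 u(a) = -sqrt(C1 + a^2)
 u(a) = sqrt(C1 + a^2)


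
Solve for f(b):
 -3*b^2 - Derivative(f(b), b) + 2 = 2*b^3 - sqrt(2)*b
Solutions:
 f(b) = C1 - b^4/2 - b^3 + sqrt(2)*b^2/2 + 2*b


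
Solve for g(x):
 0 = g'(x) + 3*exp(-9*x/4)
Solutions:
 g(x) = C1 + 4*exp(-9*x/4)/3


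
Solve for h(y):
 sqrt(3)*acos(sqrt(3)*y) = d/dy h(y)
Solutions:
 h(y) = C1 + sqrt(3)*(y*acos(sqrt(3)*y) - sqrt(3)*sqrt(1 - 3*y^2)/3)


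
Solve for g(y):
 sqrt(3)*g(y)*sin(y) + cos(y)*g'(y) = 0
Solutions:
 g(y) = C1*cos(y)^(sqrt(3))


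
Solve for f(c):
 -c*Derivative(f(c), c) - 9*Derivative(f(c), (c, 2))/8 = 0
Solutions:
 f(c) = C1 + C2*erf(2*c/3)


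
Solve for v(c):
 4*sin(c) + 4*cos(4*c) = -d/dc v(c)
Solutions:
 v(c) = C1 - sin(4*c) + 4*cos(c)


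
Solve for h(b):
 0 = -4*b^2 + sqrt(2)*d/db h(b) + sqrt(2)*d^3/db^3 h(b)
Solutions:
 h(b) = C1 + C2*sin(b) + C3*cos(b) + 2*sqrt(2)*b^3/3 - 4*sqrt(2)*b


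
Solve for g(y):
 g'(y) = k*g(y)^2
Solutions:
 g(y) = -1/(C1 + k*y)


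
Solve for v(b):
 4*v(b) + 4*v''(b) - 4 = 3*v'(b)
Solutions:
 v(b) = (C1*sin(sqrt(55)*b/8) + C2*cos(sqrt(55)*b/8))*exp(3*b/8) + 1


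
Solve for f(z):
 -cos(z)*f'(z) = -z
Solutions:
 f(z) = C1 + Integral(z/cos(z), z)


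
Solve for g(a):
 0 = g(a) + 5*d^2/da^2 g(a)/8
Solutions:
 g(a) = C1*sin(2*sqrt(10)*a/5) + C2*cos(2*sqrt(10)*a/5)


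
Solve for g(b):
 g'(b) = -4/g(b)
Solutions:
 g(b) = -sqrt(C1 - 8*b)
 g(b) = sqrt(C1 - 8*b)


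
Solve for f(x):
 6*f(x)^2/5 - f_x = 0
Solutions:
 f(x) = -5/(C1 + 6*x)


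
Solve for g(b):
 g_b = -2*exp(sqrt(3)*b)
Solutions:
 g(b) = C1 - 2*sqrt(3)*exp(sqrt(3)*b)/3


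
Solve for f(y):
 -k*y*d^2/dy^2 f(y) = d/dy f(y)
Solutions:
 f(y) = C1 + y^(((re(k) - 1)*re(k) + im(k)^2)/(re(k)^2 + im(k)^2))*(C2*sin(log(y)*Abs(im(k))/(re(k)^2 + im(k)^2)) + C3*cos(log(y)*im(k)/(re(k)^2 + im(k)^2)))


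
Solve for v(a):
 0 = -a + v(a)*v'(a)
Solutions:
 v(a) = -sqrt(C1 + a^2)
 v(a) = sqrt(C1 + a^2)


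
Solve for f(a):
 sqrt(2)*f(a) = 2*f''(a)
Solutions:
 f(a) = C1*exp(-2^(3/4)*a/2) + C2*exp(2^(3/4)*a/2)


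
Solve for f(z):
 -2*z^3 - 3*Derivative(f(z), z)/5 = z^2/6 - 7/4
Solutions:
 f(z) = C1 - 5*z^4/6 - 5*z^3/54 + 35*z/12


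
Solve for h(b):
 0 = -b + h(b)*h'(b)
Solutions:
 h(b) = -sqrt(C1 + b^2)
 h(b) = sqrt(C1 + b^2)


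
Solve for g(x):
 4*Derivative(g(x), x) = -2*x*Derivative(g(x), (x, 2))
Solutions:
 g(x) = C1 + C2/x


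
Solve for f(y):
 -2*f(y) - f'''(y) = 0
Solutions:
 f(y) = C3*exp(-2^(1/3)*y) + (C1*sin(2^(1/3)*sqrt(3)*y/2) + C2*cos(2^(1/3)*sqrt(3)*y/2))*exp(2^(1/3)*y/2)


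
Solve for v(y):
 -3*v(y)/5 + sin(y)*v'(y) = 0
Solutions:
 v(y) = C1*(cos(y) - 1)^(3/10)/(cos(y) + 1)^(3/10)


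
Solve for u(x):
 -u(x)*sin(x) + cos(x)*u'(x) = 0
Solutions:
 u(x) = C1/cos(x)


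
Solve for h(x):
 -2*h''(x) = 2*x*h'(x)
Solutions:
 h(x) = C1 + C2*erf(sqrt(2)*x/2)


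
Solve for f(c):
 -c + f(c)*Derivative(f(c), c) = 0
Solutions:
 f(c) = -sqrt(C1 + c^2)
 f(c) = sqrt(C1 + c^2)


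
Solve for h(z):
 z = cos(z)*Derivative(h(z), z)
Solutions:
 h(z) = C1 + Integral(z/cos(z), z)


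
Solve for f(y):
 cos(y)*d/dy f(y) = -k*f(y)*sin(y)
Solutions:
 f(y) = C1*exp(k*log(cos(y)))


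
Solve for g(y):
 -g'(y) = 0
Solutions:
 g(y) = C1


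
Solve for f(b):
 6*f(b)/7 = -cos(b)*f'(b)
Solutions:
 f(b) = C1*(sin(b) - 1)^(3/7)/(sin(b) + 1)^(3/7)


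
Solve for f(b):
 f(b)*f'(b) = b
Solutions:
 f(b) = -sqrt(C1 + b^2)
 f(b) = sqrt(C1 + b^2)


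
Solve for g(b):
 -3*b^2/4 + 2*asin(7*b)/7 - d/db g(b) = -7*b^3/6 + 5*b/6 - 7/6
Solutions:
 g(b) = C1 + 7*b^4/24 - b^3/4 - 5*b^2/12 + 2*b*asin(7*b)/7 + 7*b/6 + 2*sqrt(1 - 49*b^2)/49


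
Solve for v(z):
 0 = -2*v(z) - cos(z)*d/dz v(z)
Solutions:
 v(z) = C1*(sin(z) - 1)/(sin(z) + 1)
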